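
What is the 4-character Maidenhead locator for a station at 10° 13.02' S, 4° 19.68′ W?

IH79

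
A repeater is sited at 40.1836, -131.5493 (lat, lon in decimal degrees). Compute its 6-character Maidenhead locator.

CN40fe

Add 180° to longitude and 90° to latitude: 48.4507, 130.1836.
Field: 48.4507/20 → 2 → C, 130.1836/10 → 13 → N; chars CN.
Square: 8.4507/2 → 4, 0.1836/1 → 0; chars 40.
Subsquare: 0.4507/0.0833333 → 5 → f, 0.1836/0.0416667 → 4 → e; chars fe.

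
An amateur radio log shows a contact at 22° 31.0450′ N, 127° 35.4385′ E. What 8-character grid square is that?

PL32tm04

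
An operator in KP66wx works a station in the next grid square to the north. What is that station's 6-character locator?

KP67wa

Latitude subsquare x = 23; +1 → 24, wraps to 0 = a, carry into square.
Latitude square 6; +1 → 7.
The longitude characters are unchanged.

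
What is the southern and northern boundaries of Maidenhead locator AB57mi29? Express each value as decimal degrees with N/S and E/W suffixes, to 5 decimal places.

72.62917° S, 72.62500° S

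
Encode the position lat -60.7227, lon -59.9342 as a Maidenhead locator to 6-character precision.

GC09ag

Offset from 180°W / 90°S: lon 120.0658°, lat 29.2773°.
Field: 120.0658/20 → 6 → G, 29.2773/10 → 2 → C; chars GC.
Square: 0.0658/2 → 0, 9.2773/1 → 9; chars 09.
Subsquare: 0.0658/0.0833333 → 0 → a, 0.2773/0.0416667 → 6 → g; chars ag.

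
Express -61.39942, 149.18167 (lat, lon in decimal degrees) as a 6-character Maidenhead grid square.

Offset from 180°W / 90°S: lon 329.1817°, lat 28.6006°.
Field: 329.1817/20 → 16 → Q, 28.6006/10 → 2 → C; chars QC.
Square: 9.1817/2 → 4, 8.6006/1 → 8; chars 48.
Subsquare: 1.1817/0.0833333 → 14 → o, 0.6006/0.0416667 → 14 → o; chars oo.

QC48oo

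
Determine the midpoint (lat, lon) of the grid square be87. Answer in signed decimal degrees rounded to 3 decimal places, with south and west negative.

-42.500, -143.000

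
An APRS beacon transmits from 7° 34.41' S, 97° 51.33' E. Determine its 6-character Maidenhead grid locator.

Add 180° to longitude and 90° to latitude: 277.8555, 82.4265.
Field: 277.8555/20 → 13 → N, 82.4265/10 → 8 → I; chars NI.
Square: 17.8555/2 → 8, 2.4265/1 → 2; chars 82.
Subsquare: 1.8555/0.0833333 → 22 → w, 0.4265/0.0416667 → 10 → k; chars wk.

NI82wk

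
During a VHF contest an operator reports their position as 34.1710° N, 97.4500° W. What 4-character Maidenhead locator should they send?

Offset from 180°W / 90°S: lon 82.55°, lat 124.17°.
Field (20°×10°, letters A–R): 82.55/20 → 4 → E, 124.17/10 → 12 → M; chars EM.
Square (2°×1°, digits 0–9): 2.55/2 → 1, 4.17/1 → 4; chars 14.

EM14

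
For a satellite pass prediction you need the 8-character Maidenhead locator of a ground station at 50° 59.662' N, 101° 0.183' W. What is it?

DO90lx98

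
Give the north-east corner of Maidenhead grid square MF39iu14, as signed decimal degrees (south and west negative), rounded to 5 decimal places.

-30.14583, 66.68333

Field M=12, F=5: +12·20° lon, +5·10° lat → SW at lon 60°, lat -40°.
Square 3, 9: +3·2° lon, +9·1° lat → SW at lon 66°, lat -31°.
Subsquare i=8, u=20: +8·0.0833333° lon, +20·0.0416667° lat → SW at lon 66.6667°, lat -30.1667°.
Extended square 1, 4: +1·0.00833333° lon, +4·0.00416667° lat → SW at lon 66.675°, lat -30.15°.
Cell spans 0.00833333° lon × 0.00416667° lat. NE corner is SW corner plus one full cell.
latitude -30.14583, longitude 66.68333.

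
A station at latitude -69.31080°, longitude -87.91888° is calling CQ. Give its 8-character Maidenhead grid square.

EC60aq95

Offset from 180°W / 90°S: lon 92.08112°, lat 20.68920°.
Field (20°×10°, letters A–R): lon ⌊92.08112/20⌋ = 4 → E; lat ⌊20.68920/10⌋ = 2 → C.
Square (2°×1°, digits 0–9): lon ⌊12.08112/2⌋ = 6; lat ⌊0.68920/1⌋ = 0.
Subsquare (5′×2.5′, letters a–x): lon ⌊0.08112/0.0833333⌋ = 0 → a; lat ⌊0.68920/0.0416667⌋ = 16 → q.
Extended square (30″×15″, digits 0–9): lon ⌊0.08112/0.00833333⌋ = 9; lat ⌊0.02253/0.00416667⌋ = 5.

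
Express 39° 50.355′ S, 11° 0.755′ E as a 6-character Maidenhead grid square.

Add 180° to longitude and 90° to latitude: 191.0126, 50.1608.
Field: lon ⌊191.0126/20⌋ = 9 → J; lat ⌊50.1608/10⌋ = 5 → F.
Square: lon ⌊11.0126/2⌋ = 5; lat ⌊0.1608/1⌋ = 0.
Subsquare: lon ⌊1.0126/0.0833333⌋ = 12 → m; lat ⌊0.1608/0.0416667⌋ = 3 → d.

JF50md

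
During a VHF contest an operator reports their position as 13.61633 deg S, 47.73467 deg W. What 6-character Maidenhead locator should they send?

Shift to the Maidenhead origin (180°W, 90°S): lon 132.2653, lat 76.3837.
Field (20°×10°, letters A–R): 132.2653/20 → 6 → G, 76.3837/10 → 7 → H; chars GH.
Square (2°×1°, digits 0–9): 12.2653/2 → 6, 6.3837/1 → 6; chars 66.
Subsquare (5′×2.5′, letters a–x): 0.2653/0.0833333 → 3 → d, 0.3837/0.0416667 → 9 → j; chars dj.

GH66dj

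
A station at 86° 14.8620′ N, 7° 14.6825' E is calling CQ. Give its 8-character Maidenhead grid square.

JR36of99

Offset from 180°W / 90°S: lon 187.24471°, lat 176.24770°.
Field (20°×10°, letters A–R): 187.24471/20 → 9 → J, 176.24770/10 → 17 → R; chars JR.
Square (2°×1°, digits 0–9): 7.24471/2 → 3, 6.24770/1 → 6; chars 36.
Subsquare (5′×2.5′, letters a–x): 1.24471/0.0833333 → 14 → o, 0.24770/0.0416667 → 5 → f; chars of.
Extended square (30″×15″, digits 0–9): 0.07804/0.00833333 → 9, 0.03937/0.00416667 → 9; chars 99.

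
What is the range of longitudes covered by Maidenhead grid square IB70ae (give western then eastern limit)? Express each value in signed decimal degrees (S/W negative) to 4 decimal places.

-6.0000, -5.9167

Field I=8, B=1: +8·20° lon, +1·10° lat → SW at lon -20°, lat -80°.
Square 7, 0: +7·2° lon, +0·1° lat → SW at lon -6°, lat -80°.
Subsquare a=0, e=4: +0·0.0833333° lon, +4·0.0416667° lat → SW at lon -6°, lat -79.8333°.
Cell spans 0.0833333° lon × 0.0416667° lat.
west -6.0000, east -5.9167.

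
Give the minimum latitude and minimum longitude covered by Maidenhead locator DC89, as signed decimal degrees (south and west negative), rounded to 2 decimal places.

-61.00, -104.00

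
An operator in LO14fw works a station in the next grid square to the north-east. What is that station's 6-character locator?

LO14gx

Longitude subsquare f = 5; +1 → 6 = g.
Latitude subsquare w = 22; +1 → 23 = x.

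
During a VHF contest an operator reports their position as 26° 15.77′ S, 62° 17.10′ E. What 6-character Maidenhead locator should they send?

MG13dr

Add 180° to longitude and 90° to latitude: 242.2850, 63.7372.
Field: lon ⌊242.2850/20⌋ = 12 → M; lat ⌊63.7372/10⌋ = 6 → G.
Square: lon ⌊2.2850/2⌋ = 1; lat ⌊3.7372/1⌋ = 3.
Subsquare: lon ⌊0.2850/0.0833333⌋ = 3 → d; lat ⌊0.7372/0.0416667⌋ = 17 → r.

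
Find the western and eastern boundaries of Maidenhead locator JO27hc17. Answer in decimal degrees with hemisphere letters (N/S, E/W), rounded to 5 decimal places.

4.59167° E, 4.60000° E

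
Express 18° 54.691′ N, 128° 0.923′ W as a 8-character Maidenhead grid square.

CK58xv88

Shift to the Maidenhead origin (180°W, 90°S): lon 51.98462, lat 108.91152.
Field: 51.98462/20 → 2 → C, 108.91152/10 → 10 → K; chars CK.
Square: 11.98462/2 → 5, 8.91152/1 → 8; chars 58.
Subsquare: 1.98462/0.0833333 → 23 → x, 0.91152/0.0416667 → 21 → v; chars xv.
Extended square: 0.06795/0.00833333 → 8, 0.03652/0.00416667 → 8; chars 88.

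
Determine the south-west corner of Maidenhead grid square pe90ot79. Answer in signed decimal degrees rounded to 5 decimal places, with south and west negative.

Field P=15, E=4: +15·20° lon, +4·10° lat → SW at lon 120°, lat -50°.
Square 9, 0: +9·2° lon, +0·1° lat → SW at lon 138°, lat -50°.
Subsquare o=14, t=19: +14·0.0833333° lon, +19·0.0416667° lat → SW at lon 139.167°, lat -49.2083°.
Extended square 7, 9: +7·0.00833333° lon, +9·0.00416667° lat → SW at lon 139.225°, lat -49.1708°.
latitude -49.17083, longitude 139.22500.

-49.17083, 139.22500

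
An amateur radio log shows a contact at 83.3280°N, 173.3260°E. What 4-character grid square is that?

Add 180° to longitude and 90° to latitude: 353.33, 173.33.
Field: 353.33/20 → 17 → R, 173.33/10 → 17 → R; chars RR.
Square: 13.33/2 → 6, 3.33/1 → 3; chars 63.

RR63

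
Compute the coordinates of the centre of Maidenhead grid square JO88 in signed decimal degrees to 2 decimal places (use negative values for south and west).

58.50, 17.00

Field J=9, O=14: +9·20° lon, +14·10° lat → SW at lon 0°, lat 50°.
Square 8, 8: +8·2° lon, +8·1° lat → SW at lon 16°, lat 58°.
Cell spans 2° lon × 1° lat. Centre is SW corner plus half of each.
latitude 58.50, longitude 17.00.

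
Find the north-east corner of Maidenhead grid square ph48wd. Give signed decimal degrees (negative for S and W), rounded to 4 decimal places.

-11.8333, 129.9167

Field P=15, H=7: +15·20° lon, +7·10° lat → SW at lon 120°, lat -20°.
Square 4, 8: +4·2° lon, +8·1° lat → SW at lon 128°, lat -12°.
Subsquare w=22, d=3: +22·0.0833333° lon, +3·0.0416667° lat → SW at lon 129.833°, lat -11.875°.
Cell spans 0.0833333° lon × 0.0416667° lat. NE corner is SW corner plus one full cell.
latitude -11.8333, longitude 129.9167.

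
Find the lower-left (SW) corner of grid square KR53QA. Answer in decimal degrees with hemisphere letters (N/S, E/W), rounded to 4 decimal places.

83.0000° N, 31.3333° E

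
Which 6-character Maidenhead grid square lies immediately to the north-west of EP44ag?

EP34xh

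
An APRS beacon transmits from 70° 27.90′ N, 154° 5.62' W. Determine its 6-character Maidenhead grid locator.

Shift to the Maidenhead origin (180°W, 90°S): lon 25.9063, lat 160.4650.
Field: 25.9063/20 → 1 → B, 160.4650/10 → 16 → Q; chars BQ.
Square: 5.9063/2 → 2, 0.4650/1 → 0; chars 20.
Subsquare: 1.9063/0.0833333 → 22 → w, 0.4650/0.0416667 → 11 → l; chars wl.

BQ20wl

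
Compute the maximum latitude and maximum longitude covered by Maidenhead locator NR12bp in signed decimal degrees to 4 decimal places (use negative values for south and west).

82.6667, 82.1667

Field N=13, R=17: +13·20° lon, +17·10° lat → SW at lon 80°, lat 80°.
Square 1, 2: +1·2° lon, +2·1° lat → SW at lon 82°, lat 82°.
Subsquare b=1, p=15: +1·0.0833333° lon, +15·0.0416667° lat → SW at lon 82.0833°, lat 82.625°.
Cell spans 0.0833333° lon × 0.0416667° lat. NE corner is SW corner plus one full cell.
latitude 82.6667, longitude 82.1667.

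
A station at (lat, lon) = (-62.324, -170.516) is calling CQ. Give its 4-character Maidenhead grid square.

AC47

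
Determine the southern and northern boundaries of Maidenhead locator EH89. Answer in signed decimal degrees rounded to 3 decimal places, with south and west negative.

-11.000, -10.000

Field E=4, H=7: +4·20° lon, +7·10° lat → SW at lon -100°, lat -20°.
Square 8, 9: +8·2° lon, +9·1° lat → SW at lon -84°, lat -11°.
Cell spans 2° lon × 1° lat.
south -11.000, north -10.000.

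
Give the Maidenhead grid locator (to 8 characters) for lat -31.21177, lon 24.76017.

KF28js19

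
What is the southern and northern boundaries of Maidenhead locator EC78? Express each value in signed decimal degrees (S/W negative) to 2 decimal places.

Field E=4, C=2: +4·20° lon, +2·10° lat → SW at lon -100°, lat -70°.
Square 7, 8: +7·2° lon, +8·1° lat → SW at lon -86°, lat -62°.
Cell spans 2° lon × 1° lat.
south -62.00, north -61.00.

-62.00, -61.00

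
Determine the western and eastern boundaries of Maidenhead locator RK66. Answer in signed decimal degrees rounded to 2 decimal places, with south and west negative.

Field R=17, K=10: +17·20° lon, +10·10° lat → SW at lon 160°, lat 10°.
Square 6, 6: +6·2° lon, +6·1° lat → SW at lon 172°, lat 16°.
Cell spans 2° lon × 1° lat.
west 172.00, east 174.00.

172.00, 174.00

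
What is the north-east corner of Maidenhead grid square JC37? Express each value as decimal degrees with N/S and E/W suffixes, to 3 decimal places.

Field J=9, C=2: +9·20° lon, +2·10° lat → SW at lon 0°, lat -70°.
Square 3, 7: +3·2° lon, +7·1° lat → SW at lon 6°, lat -63°.
Cell spans 2° lon × 1° lat. NE corner is SW corner plus one full cell.
latitude 62.000° S, longitude 8.000° E.

62.000° S, 8.000° E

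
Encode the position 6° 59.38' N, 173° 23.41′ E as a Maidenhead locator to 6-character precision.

RJ66qx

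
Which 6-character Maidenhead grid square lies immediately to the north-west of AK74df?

AK74cg

Longitude subsquare d = 3; −1 → 2 = c.
Latitude subsquare f = 5; +1 → 6 = g.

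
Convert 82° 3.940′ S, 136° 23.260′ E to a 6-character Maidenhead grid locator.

PA87ew

Shift to the Maidenhead origin (180°W, 90°S): lon 316.3877, lat 7.9343.
Field (20°×10°, letters A–R): 316.3877/20 → 15 → P, 7.9343/10 → 0 → A; chars PA.
Square (2°×1°, digits 0–9): 16.3877/2 → 8, 7.9343/1 → 7; chars 87.
Subsquare (5′×2.5′, letters a–x): 0.3877/0.0833333 → 4 → e, 0.9343/0.0416667 → 22 → w; chars ew.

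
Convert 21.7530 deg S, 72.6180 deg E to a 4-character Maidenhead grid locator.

MG68

Offset from 180°W / 90°S: lon 252.62°, lat 68.25°.
Field (20°×10°, letters A–R): lon ⌊252.62/20⌋ = 12 → M; lat ⌊68.25/10⌋ = 6 → G.
Square (2°×1°, digits 0–9): lon ⌊12.62/2⌋ = 6; lat ⌊8.25/1⌋ = 8.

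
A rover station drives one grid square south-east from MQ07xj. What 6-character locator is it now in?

Longitude subsquare x = 23; +1 → 24, wraps to 0 = a, carry into square.
Longitude square 0; +1 → 1.
Latitude subsquare j = 9; −1 → 8 = i.

MQ17ai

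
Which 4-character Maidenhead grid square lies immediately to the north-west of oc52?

OC43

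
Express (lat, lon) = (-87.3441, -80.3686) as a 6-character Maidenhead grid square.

Shift to the Maidenhead origin (180°W, 90°S): lon 99.6314, lat 2.6559.
Field: lon ⌊99.6314/20⌋ = 4 → E; lat ⌊2.6559/10⌋ = 0 → A.
Square: lon ⌊19.6314/2⌋ = 9; lat ⌊2.6559/1⌋ = 2.
Subsquare: lon ⌊1.6314/0.0833333⌋ = 19 → t; lat ⌊0.6559/0.0416667⌋ = 15 → p.

EA92tp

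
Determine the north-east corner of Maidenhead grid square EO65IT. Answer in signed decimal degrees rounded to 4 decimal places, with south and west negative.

55.8333, -87.2500

Field E=4, O=14: +4·20° lon, +14·10° lat → SW at lon -100°, lat 50°.
Square 6, 5: +6·2° lon, +5·1° lat → SW at lon -88°, lat 55°.
Subsquare i=8, t=19: +8·0.0833333° lon, +19·0.0416667° lat → SW at lon -87.3333°, lat 55.7917°.
Cell spans 0.0833333° lon × 0.0416667° lat. NE corner is SW corner plus one full cell.
latitude 55.8333, longitude -87.2500.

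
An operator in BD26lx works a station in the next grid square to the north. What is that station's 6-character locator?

BD27la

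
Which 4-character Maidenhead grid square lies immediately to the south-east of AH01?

AH10

Longitude square 0; +1 → 1.
Latitude square 1; −1 → 0.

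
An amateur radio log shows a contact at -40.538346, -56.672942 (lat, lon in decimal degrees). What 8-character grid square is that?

GE19pl90

Add 180° to longitude and 90° to latitude: 123.32706, 49.46165.
Field: lon ⌊123.32706/20⌋ = 6 → G; lat ⌊49.46165/10⌋ = 4 → E.
Square: lon ⌊3.32706/2⌋ = 1; lat ⌊9.46165/1⌋ = 9.
Subsquare: lon ⌊1.32706/0.0833333⌋ = 15 → p; lat ⌊0.46165/0.0416667⌋ = 11 → l.
Extended square: lon ⌊0.07706/0.00833333⌋ = 9; lat ⌊0.00332/0.00416667⌋ = 0.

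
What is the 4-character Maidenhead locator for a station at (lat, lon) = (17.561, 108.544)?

OK47

Shift to the Maidenhead origin (180°W, 90°S): lon 288.54, lat 107.56.
Field: 288.54/20 → 14 → O, 107.56/10 → 10 → K; chars OK.
Square: 8.54/2 → 4, 7.56/1 → 7; chars 47.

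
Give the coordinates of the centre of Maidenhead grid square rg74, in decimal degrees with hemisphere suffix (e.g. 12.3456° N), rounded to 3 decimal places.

25.500° S, 175.000° E

Field R=17, G=6: +17·20° lon, +6·10° lat → SW at lon 160°, lat -30°.
Square 7, 4: +7·2° lon, +4·1° lat → SW at lon 174°, lat -26°.
Cell spans 2° lon × 1° lat. Centre is SW corner plus half of each.
latitude 25.500° S, longitude 175.000° E.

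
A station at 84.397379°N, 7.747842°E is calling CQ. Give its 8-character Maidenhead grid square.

Offset from 180°W / 90°S: lon 187.74784°, lat 174.39738°.
Field: lon ⌊187.74784/20⌋ = 9 → J; lat ⌊174.39738/10⌋ = 17 → R.
Square: lon ⌊7.74784/2⌋ = 3; lat ⌊4.39738/1⌋ = 4.
Subsquare: lon ⌊1.74784/0.0833333⌋ = 20 → u; lat ⌊0.39738/0.0416667⌋ = 9 → j.
Extended square: lon ⌊0.08118/0.00833333⌋ = 9; lat ⌊0.02238/0.00416667⌋ = 5.

JR34uj95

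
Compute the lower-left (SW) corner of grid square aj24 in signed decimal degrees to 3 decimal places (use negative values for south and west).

4.000, -176.000

Field A=0, J=9: +0·20° lon, +9·10° lat → SW at lon -180°, lat 0°.
Square 2, 4: +2·2° lon, +4·1° lat → SW at lon -176°, lat 4°.
latitude 4.000, longitude -176.000.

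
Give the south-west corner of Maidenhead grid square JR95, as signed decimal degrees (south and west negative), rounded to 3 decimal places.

85.000, 18.000

Field J=9, R=17: +9·20° lon, +17·10° lat → SW at lon 0°, lat 80°.
Square 9, 5: +9·2° lon, +5·1° lat → SW at lon 18°, lat 85°.
latitude 85.000, longitude 18.000.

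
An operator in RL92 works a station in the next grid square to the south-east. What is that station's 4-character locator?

AL01

Longitude square 9; +1 → 10, wraps to 0, carry into field.
Longitude field R = 17; +1 → 18, wraps to 0 = A, wrapping around the antimeridian.
Latitude square 2; −1 → 1.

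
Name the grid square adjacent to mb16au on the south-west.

Longitude subsquare a = 0; −1 → -1, wraps to 23 = x, carry into square.
Longitude square 1; −1 → 0.
Latitude subsquare u = 20; −1 → 19 = t.

MB06xt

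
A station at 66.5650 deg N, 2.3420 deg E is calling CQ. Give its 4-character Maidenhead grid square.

Offset from 180°W / 90°S: lon 182.34°, lat 156.56°.
Field (20°×10°, letters A–R): 182.34/20 → 9 → J, 156.56/10 → 15 → P; chars JP.
Square (2°×1°, digits 0–9): 2.34/2 → 1, 6.56/1 → 6; chars 16.

JP16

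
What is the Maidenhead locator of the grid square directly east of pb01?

Longitude square 0; +1 → 1.
The latitude characters are unchanged.

PB11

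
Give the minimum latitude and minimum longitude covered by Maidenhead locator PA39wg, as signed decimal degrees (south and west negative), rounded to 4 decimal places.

-80.7500, 127.8333

Field P=15, A=0: +15·20° lon, +0·10° lat → SW at lon 120°, lat -90°.
Square 3, 9: +3·2° lon, +9·1° lat → SW at lon 126°, lat -81°.
Subsquare w=22, g=6: +22·0.0833333° lon, +6·0.0416667° lat → SW at lon 127.833°, lat -80.75°.
latitude -80.7500, longitude 127.8333.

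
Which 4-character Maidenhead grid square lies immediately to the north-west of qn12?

QN03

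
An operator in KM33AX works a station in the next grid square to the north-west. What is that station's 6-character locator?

KM24xa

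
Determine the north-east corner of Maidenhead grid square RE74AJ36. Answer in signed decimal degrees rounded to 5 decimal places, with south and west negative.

-45.59583, 174.03333

Field R=17, E=4: +17·20° lon, +4·10° lat → SW at lon 160°, lat -50°.
Square 7, 4: +7·2° lon, +4·1° lat → SW at lon 174°, lat -46°.
Subsquare a=0, j=9: +0·0.0833333° lon, +9·0.0416667° lat → SW at lon 174°, lat -45.625°.
Extended square 3, 6: +3·0.00833333° lon, +6·0.00416667° lat → SW at lon 174.025°, lat -45.6°.
Cell spans 0.00833333° lon × 0.00416667° lat. NE corner is SW corner plus one full cell.
latitude -45.59583, longitude 174.03333.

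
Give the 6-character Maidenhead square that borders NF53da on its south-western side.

NF52cx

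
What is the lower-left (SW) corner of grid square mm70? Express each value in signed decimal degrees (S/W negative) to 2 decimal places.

Field M=12, M=12: +12·20° lon, +12·10° lat → SW at lon 60°, lat 30°.
Square 7, 0: +7·2° lon, +0·1° lat → SW at lon 74°, lat 30°.
latitude 30.00, longitude 74.00.

30.00, 74.00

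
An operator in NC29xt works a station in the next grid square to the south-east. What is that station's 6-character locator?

Longitude subsquare x = 23; +1 → 24, wraps to 0 = a, carry into square.
Longitude square 2; +1 → 3.
Latitude subsquare t = 19; −1 → 18 = s.

NC39as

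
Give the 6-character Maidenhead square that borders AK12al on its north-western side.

AK02xm

Longitude subsquare a = 0; −1 → -1, wraps to 23 = x, carry into square.
Longitude square 1; −1 → 0.
Latitude subsquare l = 11; +1 → 12 = m.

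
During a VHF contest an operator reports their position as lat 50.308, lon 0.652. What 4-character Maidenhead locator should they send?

JO00

Offset from 180°W / 90°S: lon 180.65°, lat 140.31°.
Field (20°×10°, letters A–R): lon ⌊180.65/20⌋ = 9 → J; lat ⌊140.31/10⌋ = 14 → O.
Square (2°×1°, digits 0–9): lon ⌊0.65/2⌋ = 0; lat ⌊0.31/1⌋ = 0.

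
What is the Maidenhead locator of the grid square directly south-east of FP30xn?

FP40am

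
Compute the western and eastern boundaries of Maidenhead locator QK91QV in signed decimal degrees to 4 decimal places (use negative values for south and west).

159.3333, 159.4167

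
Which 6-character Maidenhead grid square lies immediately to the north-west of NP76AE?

NP66xf

Longitude subsquare a = 0; −1 → -1, wraps to 23 = x, carry into square.
Longitude square 7; −1 → 6.
Latitude subsquare e = 4; +1 → 5 = f.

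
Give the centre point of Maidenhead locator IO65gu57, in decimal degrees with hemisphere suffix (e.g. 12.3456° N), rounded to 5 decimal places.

55.86458° N, 7.45417° W

Field I=8, O=14: +8·20° lon, +14·10° lat → SW at lon -20°, lat 50°.
Square 6, 5: +6·2° lon, +5·1° lat → SW at lon -8°, lat 55°.
Subsquare g=6, u=20: +6·0.0833333° lon, +20·0.0416667° lat → SW at lon -7.5°, lat 55.8333°.
Extended square 5, 7: +5·0.00833333° lon, +7·0.00416667° lat → SW at lon -7.45833°, lat 55.8625°.
Cell spans 0.00833333° lon × 0.00416667° lat. Centre is SW corner plus half of each.
latitude 55.86458° N, longitude 7.45417° W.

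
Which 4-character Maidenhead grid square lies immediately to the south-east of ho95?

IO04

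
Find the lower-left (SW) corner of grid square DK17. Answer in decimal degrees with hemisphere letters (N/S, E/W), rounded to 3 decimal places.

Field D=3, K=10: +3·20° lon, +10·10° lat → SW at lon -120°, lat 10°.
Square 1, 7: +1·2° lon, +7·1° lat → SW at lon -118°, lat 17°.
latitude 17.000° N, longitude 118.000° W.

17.000° N, 118.000° W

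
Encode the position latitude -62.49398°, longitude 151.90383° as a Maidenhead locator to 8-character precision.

Shift to the Maidenhead origin (180°W, 90°S): lon 331.90383, lat 27.50602.
Field: 331.90383/20 → 16 → Q, 27.50602/10 → 2 → C; chars QC.
Square: 11.90383/2 → 5, 7.50602/1 → 7; chars 57.
Subsquare: 1.90383/0.0833333 → 22 → w, 0.50602/0.0416667 → 12 → m; chars wm.
Extended square: 0.07050/0.00833333 → 8, 0.00602/0.00416667 → 1; chars 81.

QC57wm81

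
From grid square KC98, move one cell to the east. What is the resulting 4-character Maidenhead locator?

LC08

Longitude square 9; +1 → 10, wraps to 0, carry into field.
Longitude field K = 10; +1 → 11 = L.
The latitude characters are unchanged.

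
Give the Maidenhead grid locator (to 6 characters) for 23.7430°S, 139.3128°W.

CG06ig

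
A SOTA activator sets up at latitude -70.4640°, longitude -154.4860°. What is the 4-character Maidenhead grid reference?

BB29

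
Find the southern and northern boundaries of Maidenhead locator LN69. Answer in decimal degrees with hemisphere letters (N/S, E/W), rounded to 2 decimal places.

Field L=11, N=13: +11·20° lon, +13·10° lat → SW at lon 40°, lat 40°.
Square 6, 9: +6·2° lon, +9·1° lat → SW at lon 52°, lat 49°.
Cell spans 2° lon × 1° lat.
south 49.00° N, north 50.00° N.

49.00° N, 50.00° N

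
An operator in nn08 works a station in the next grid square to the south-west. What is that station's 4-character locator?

MN97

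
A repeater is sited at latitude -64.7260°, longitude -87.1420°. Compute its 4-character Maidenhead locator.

Add 180° to longitude and 90° to latitude: 92.86, 25.27.
Field (20°×10°, letters A–R): 92.86/20 → 4 → E, 25.27/10 → 2 → C; chars EC.
Square (2°×1°, digits 0–9): 12.86/2 → 6, 5.27/1 → 5; chars 65.

EC65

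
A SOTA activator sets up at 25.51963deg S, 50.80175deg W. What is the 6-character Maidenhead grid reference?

GG44ol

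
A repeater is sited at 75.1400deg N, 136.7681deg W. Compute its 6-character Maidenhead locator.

Offset from 180°W / 90°S: lon 43.2319°, lat 165.1400°.
Field: lon ⌊43.2319/20⌋ = 2 → C; lat ⌊165.1400/10⌋ = 16 → Q.
Square: lon ⌊3.2319/2⌋ = 1; lat ⌊5.1400/1⌋ = 5.
Subsquare: lon ⌊1.2319/0.0833333⌋ = 14 → o; lat ⌊0.1400/0.0416667⌋ = 3 → d.

CQ15od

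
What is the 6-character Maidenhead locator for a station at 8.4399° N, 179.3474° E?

Add 180° to longitude and 90° to latitude: 359.3474, 98.4399.
Field: 359.3474/20 → 17 → R, 98.4399/10 → 9 → J; chars RJ.
Square: 19.3474/2 → 9, 8.4399/1 → 8; chars 98.
Subsquare: 1.3474/0.0833333 → 16 → q, 0.4399/0.0416667 → 10 → k; chars qk.

RJ98qk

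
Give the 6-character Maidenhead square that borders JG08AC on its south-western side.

Longitude subsquare a = 0; −1 → -1, wraps to 23 = x, carry into square.
Longitude square 0; −1 → -1, wraps to 9, carry into field.
Longitude field J = 9; −1 → 8 = I.
Latitude subsquare c = 2; −1 → 1 = b.

IG98xb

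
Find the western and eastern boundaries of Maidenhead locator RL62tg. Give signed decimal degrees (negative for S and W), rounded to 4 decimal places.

173.5833, 173.6667

Field R=17, L=11: +17·20° lon, +11·10° lat → SW at lon 160°, lat 20°.
Square 6, 2: +6·2° lon, +2·1° lat → SW at lon 172°, lat 22°.
Subsquare t=19, g=6: +19·0.0833333° lon, +6·0.0416667° lat → SW at lon 173.583°, lat 22.25°.
Cell spans 0.0833333° lon × 0.0416667° lat.
west 173.5833, east 173.6667.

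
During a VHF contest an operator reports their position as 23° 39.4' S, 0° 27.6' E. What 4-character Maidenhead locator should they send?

Shift to the Maidenhead origin (180°W, 90°S): lon 180.46, lat 66.34.
Field: lon ⌊180.46/20⌋ = 9 → J; lat ⌊66.34/10⌋ = 6 → G.
Square: lon ⌊0.46/2⌋ = 0; lat ⌊6.34/1⌋ = 6.

JG06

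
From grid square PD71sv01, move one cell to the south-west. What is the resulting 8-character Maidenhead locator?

PD71rv90

Longitude extended square 0; −1 → -1, wraps to 9, carry into subsquare.
Longitude subsquare s = 18; −1 → 17 = r.
Latitude extended square 1; −1 → 0.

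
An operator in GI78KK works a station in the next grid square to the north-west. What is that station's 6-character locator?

Longitude subsquare k = 10; −1 → 9 = j.
Latitude subsquare k = 10; +1 → 11 = l.

GI78jl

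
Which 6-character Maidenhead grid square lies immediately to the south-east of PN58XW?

Longitude subsquare x = 23; +1 → 24, wraps to 0 = a, carry into square.
Longitude square 5; +1 → 6.
Latitude subsquare w = 22; −1 → 21 = v.

PN68av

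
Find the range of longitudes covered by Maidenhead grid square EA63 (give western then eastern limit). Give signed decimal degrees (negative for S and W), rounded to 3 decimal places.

Field E=4, A=0: +4·20° lon, +0·10° lat → SW at lon -100°, lat -90°.
Square 6, 3: +6·2° lon, +3·1° lat → SW at lon -88°, lat -87°.
Cell spans 2° lon × 1° lat.
west -88.000, east -86.000.

-88.000, -86.000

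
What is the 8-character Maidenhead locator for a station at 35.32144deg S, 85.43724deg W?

EF74gq72

Offset from 180°W / 90°S: lon 94.56276°, lat 54.67856°.
Field: lon ⌊94.56276/20⌋ = 4 → E; lat ⌊54.67856/10⌋ = 5 → F.
Square: lon ⌊14.56276/2⌋ = 7; lat ⌊4.67856/1⌋ = 4.
Subsquare: lon ⌊0.56276/0.0833333⌋ = 6 → g; lat ⌊0.67856/0.0416667⌋ = 16 → q.
Extended square: lon ⌊0.06276/0.00833333⌋ = 7; lat ⌊0.01189/0.00416667⌋ = 2.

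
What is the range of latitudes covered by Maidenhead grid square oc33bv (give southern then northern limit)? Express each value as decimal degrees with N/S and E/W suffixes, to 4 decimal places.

Field O=14, C=2: +14·20° lon, +2·10° lat → SW at lon 100°, lat -70°.
Square 3, 3: +3·2° lon, +3·1° lat → SW at lon 106°, lat -67°.
Subsquare b=1, v=21: +1·0.0833333° lon, +21·0.0416667° lat → SW at lon 106.083°, lat -66.125°.
Cell spans 0.0833333° lon × 0.0416667° lat.
south 66.1250° S, north 66.0833° S.

66.1250° S, 66.0833° S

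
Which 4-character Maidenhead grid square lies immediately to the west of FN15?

FN05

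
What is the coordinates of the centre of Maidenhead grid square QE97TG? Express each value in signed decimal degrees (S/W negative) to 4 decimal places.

Field Q=16, E=4: +16·20° lon, +4·10° lat → SW at lon 140°, lat -50°.
Square 9, 7: +9·2° lon, +7·1° lat → SW at lon 158°, lat -43°.
Subsquare t=19, g=6: +19·0.0833333° lon, +6·0.0416667° lat → SW at lon 159.583°, lat -42.75°.
Cell spans 0.0833333° lon × 0.0416667° lat. Centre is SW corner plus half of each.
latitude -42.7292, longitude 159.6250.

-42.7292, 159.6250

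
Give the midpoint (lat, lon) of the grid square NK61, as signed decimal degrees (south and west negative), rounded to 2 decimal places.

Field N=13, K=10: +13·20° lon, +10·10° lat → SW at lon 80°, lat 10°.
Square 6, 1: +6·2° lon, +1·1° lat → SW at lon 92°, lat 11°.
Cell spans 2° lon × 1° lat. Centre is SW corner plus half of each.
latitude 11.50, longitude 93.00.

11.50, 93.00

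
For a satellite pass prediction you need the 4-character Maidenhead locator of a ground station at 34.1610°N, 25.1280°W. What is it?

HM74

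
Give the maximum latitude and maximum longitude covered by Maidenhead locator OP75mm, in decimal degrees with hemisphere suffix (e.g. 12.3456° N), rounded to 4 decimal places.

65.5417° N, 115.0833° E

Field O=14, P=15: +14·20° lon, +15·10° lat → SW at lon 100°, lat 60°.
Square 7, 5: +7·2° lon, +5·1° lat → SW at lon 114°, lat 65°.
Subsquare m=12, m=12: +12·0.0833333° lon, +12·0.0416667° lat → SW at lon 115°, lat 65.5°.
Cell spans 0.0833333° lon × 0.0416667° lat. NE corner is SW corner plus one full cell.
latitude 65.5417° N, longitude 115.0833° E.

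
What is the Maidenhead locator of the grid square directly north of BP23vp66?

Latitude extended square 6; +1 → 7.
The longitude characters are unchanged.

BP23vp67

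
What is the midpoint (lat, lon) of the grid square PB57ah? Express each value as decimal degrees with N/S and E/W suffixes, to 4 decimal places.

72.6875° S, 130.0417° E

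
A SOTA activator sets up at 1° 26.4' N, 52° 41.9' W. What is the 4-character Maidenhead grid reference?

GJ31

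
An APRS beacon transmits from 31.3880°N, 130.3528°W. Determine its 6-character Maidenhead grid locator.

CM41tj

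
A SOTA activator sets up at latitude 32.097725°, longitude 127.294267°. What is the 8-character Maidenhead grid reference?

Add 180° to longitude and 90° to latitude: 307.29427, 122.09772.
Field: lon ⌊307.29427/20⌋ = 15 → P; lat ⌊122.09772/10⌋ = 12 → M.
Square: lon ⌊7.29427/2⌋ = 3; lat ⌊2.09772/1⌋ = 2.
Subsquare: lon ⌊1.29427/0.0833333⌋ = 15 → p; lat ⌊0.09772/0.0416667⌋ = 2 → c.
Extended square: lon ⌊0.04427/0.00833333⌋ = 5; lat ⌊0.01439/0.00416667⌋ = 3.

PM32pc53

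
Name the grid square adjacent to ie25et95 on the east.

Longitude extended square 9; +1 → 10, wraps to 0, carry into subsquare.
Longitude subsquare e = 4; +1 → 5 = f.
The latitude characters are unchanged.

IE25ft05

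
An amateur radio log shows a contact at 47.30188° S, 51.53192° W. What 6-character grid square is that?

Shift to the Maidenhead origin (180°W, 90°S): lon 128.4681, lat 42.6981.
Field: lon ⌊128.4681/20⌋ = 6 → G; lat ⌊42.6981/10⌋ = 4 → E.
Square: lon ⌊8.4681/2⌋ = 4; lat ⌊2.6981/1⌋ = 2.
Subsquare: lon ⌊0.4681/0.0833333⌋ = 5 → f; lat ⌊0.6981/0.0416667⌋ = 16 → q.

GE42fq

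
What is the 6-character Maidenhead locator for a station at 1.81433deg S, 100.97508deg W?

DI98me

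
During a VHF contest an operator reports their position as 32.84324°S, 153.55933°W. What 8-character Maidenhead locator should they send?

BF37fd27

Add 180° to longitude and 90° to latitude: 26.44067, 57.15676.
Field: lon ⌊26.44067/20⌋ = 1 → B; lat ⌊57.15676/10⌋ = 5 → F.
Square: lon ⌊6.44067/2⌋ = 3; lat ⌊7.15676/1⌋ = 7.
Subsquare: lon ⌊0.44067/0.0833333⌋ = 5 → f; lat ⌊0.15676/0.0416667⌋ = 3 → d.
Extended square: lon ⌊0.02400/0.00833333⌋ = 2; lat ⌊0.03176/0.00416667⌋ = 7.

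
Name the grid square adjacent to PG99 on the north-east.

Longitude square 9; +1 → 10, wraps to 0, carry into field.
Longitude field P = 15; +1 → 16 = Q.
Latitude square 9; +1 → 10, wraps to 0, carry into field.
Latitude field G = 6; +1 → 7 = H.

QH00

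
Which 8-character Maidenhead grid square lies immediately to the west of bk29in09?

BK29hn99

Longitude extended square 0; −1 → -1, wraps to 9, carry into subsquare.
Longitude subsquare i = 8; −1 → 7 = h.
The latitude characters are unchanged.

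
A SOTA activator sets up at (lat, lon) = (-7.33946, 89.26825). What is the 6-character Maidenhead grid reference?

Add 180° to longitude and 90° to latitude: 269.2682, 82.6605.
Field: 269.2682/20 → 13 → N, 82.6605/10 → 8 → I; chars NI.
Square: 9.2682/2 → 4, 2.6605/1 → 2; chars 42.
Subsquare: 1.2682/0.0833333 → 15 → p, 0.6605/0.0416667 → 15 → p; chars pp.

NI42pp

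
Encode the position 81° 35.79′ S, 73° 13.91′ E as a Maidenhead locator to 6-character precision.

Add 180° to longitude and 90° to latitude: 253.2318, 8.4035.
Field (20°×10°, letters A–R): lon ⌊253.2318/20⌋ = 12 → M; lat ⌊8.4035/10⌋ = 0 → A.
Square (2°×1°, digits 0–9): lon ⌊13.2318/2⌋ = 6; lat ⌊8.4035/1⌋ = 8.
Subsquare (5′×2.5′, letters a–x): lon ⌊1.2318/0.0833333⌋ = 14 → o; lat ⌊0.4035/0.0416667⌋ = 9 → j.

MA68oj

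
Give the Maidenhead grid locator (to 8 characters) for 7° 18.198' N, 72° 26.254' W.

FJ37sh72

Shift to the Maidenhead origin (180°W, 90°S): lon 107.56243, lat 97.30330.
Field: 107.56243/20 → 5 → F, 97.30330/10 → 9 → J; chars FJ.
Square: 7.56243/2 → 3, 7.30330/1 → 7; chars 37.
Subsquare: 1.56243/0.0833333 → 18 → s, 0.30330/0.0416667 → 7 → h; chars sh.
Extended square: 0.06243/0.00833333 → 7, 0.01163/0.00416667 → 2; chars 72.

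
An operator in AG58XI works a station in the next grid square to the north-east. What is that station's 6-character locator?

Longitude subsquare x = 23; +1 → 24, wraps to 0 = a, carry into square.
Longitude square 5; +1 → 6.
Latitude subsquare i = 8; +1 → 9 = j.

AG68aj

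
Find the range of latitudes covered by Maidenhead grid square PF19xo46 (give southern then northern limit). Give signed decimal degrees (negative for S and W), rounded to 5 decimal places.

-30.39167, -30.38750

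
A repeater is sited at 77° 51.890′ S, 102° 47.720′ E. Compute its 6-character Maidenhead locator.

OB12jd

Add 180° to longitude and 90° to latitude: 282.7953, 12.1352.
Field: 282.7953/20 → 14 → O, 12.1352/10 → 1 → B; chars OB.
Square: 2.7953/2 → 1, 2.1352/1 → 2; chars 12.
Subsquare: 0.7953/0.0833333 → 9 → j, 0.1352/0.0416667 → 3 → d; chars jd.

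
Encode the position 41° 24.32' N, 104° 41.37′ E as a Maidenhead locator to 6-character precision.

ON21ij

Offset from 180°W / 90°S: lon 284.6895°, lat 131.4053°.
Field (20°×10°, letters A–R): lon ⌊284.6895/20⌋ = 14 → O; lat ⌊131.4053/10⌋ = 13 → N.
Square (2°×1°, digits 0–9): lon ⌊4.6895/2⌋ = 2; lat ⌊1.4053/1⌋ = 1.
Subsquare (5′×2.5′, letters a–x): lon ⌊0.6895/0.0833333⌋ = 8 → i; lat ⌊0.4053/0.0416667⌋ = 9 → j.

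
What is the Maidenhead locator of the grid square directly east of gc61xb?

Longitude subsquare x = 23; +1 → 24, wraps to 0 = a, carry into square.
Longitude square 6; +1 → 7.
The latitude characters are unchanged.

GC71ab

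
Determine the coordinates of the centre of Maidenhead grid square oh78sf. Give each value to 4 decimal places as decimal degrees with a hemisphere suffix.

11.7708° S, 115.5417° E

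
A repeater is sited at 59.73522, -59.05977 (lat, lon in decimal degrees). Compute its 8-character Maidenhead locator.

Add 180° to longitude and 90° to latitude: 120.94023, 149.73522.
Field: lon ⌊120.94023/20⌋ = 6 → G; lat ⌊149.73522/10⌋ = 14 → O.
Square: lon ⌊0.94023/2⌋ = 0; lat ⌊9.73522/1⌋ = 9.
Subsquare: lon ⌊0.94023/0.0833333⌋ = 11 → l; lat ⌊0.73522/0.0416667⌋ = 17 → r.
Extended square: lon ⌊0.02356/0.00833333⌋ = 2; lat ⌊0.02689/0.00416667⌋ = 6.

GO09lr26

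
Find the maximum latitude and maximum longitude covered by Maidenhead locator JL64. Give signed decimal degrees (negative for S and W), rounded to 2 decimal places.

25.00, 14.00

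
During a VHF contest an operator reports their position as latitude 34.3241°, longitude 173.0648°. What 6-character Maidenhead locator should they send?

RM64mh

Add 180° to longitude and 90° to latitude: 353.0648, 124.3241.
Field: 353.0648/20 → 17 → R, 124.3241/10 → 12 → M; chars RM.
Square: 13.0648/2 → 6, 4.3241/1 → 4; chars 64.
Subsquare: 1.0648/0.0833333 → 12 → m, 0.3241/0.0416667 → 7 → h; chars mh.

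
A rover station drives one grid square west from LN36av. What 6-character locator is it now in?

LN26xv

Longitude subsquare a = 0; −1 → -1, wraps to 23 = x, carry into square.
Longitude square 3; −1 → 2.
The latitude characters are unchanged.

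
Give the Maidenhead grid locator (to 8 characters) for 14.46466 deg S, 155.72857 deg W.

Shift to the Maidenhead origin (180°W, 90°S): lon 24.27143, lat 75.53534.
Field: lon ⌊24.27143/20⌋ = 1 → B; lat ⌊75.53534/10⌋ = 7 → H.
Square: lon ⌊4.27143/2⌋ = 2; lat ⌊5.53534/1⌋ = 5.
Subsquare: lon ⌊0.27143/0.0833333⌋ = 3 → d; lat ⌊0.53534/0.0416667⌋ = 12 → m.
Extended square: lon ⌊0.02143/0.00833333⌋ = 2; lat ⌊0.03534/0.00416667⌋ = 8.

BH25dm28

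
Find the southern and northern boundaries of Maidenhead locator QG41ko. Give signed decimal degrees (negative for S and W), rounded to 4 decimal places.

-28.4167, -28.3750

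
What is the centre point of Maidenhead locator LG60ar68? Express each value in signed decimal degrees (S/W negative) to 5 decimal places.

-29.25625, 52.05417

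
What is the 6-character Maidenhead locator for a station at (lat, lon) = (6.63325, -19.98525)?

IJ06ap

Add 180° to longitude and 90° to latitude: 160.0147, 96.6333.
Field (20°×10°, letters A–R): 160.0147/20 → 8 → I, 96.6333/10 → 9 → J; chars IJ.
Square (2°×1°, digits 0–9): 0.0147/2 → 0, 6.6333/1 → 6; chars 06.
Subsquare (5′×2.5′, letters a–x): 0.0147/0.0833333 → 0 → a, 0.6333/0.0416667 → 15 → p; chars ap.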